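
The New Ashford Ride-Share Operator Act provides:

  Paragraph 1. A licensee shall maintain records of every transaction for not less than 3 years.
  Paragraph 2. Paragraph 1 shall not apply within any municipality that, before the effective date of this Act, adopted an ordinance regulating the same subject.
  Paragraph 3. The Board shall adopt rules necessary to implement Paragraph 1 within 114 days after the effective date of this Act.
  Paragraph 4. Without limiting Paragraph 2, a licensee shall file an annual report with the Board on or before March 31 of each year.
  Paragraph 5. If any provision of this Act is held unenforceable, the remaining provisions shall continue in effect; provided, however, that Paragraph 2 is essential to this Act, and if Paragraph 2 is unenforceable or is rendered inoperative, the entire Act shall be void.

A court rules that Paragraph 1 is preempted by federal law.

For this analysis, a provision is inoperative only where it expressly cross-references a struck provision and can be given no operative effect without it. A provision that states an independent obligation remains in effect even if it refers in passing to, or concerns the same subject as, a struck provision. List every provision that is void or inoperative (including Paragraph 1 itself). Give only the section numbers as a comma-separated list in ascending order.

Paragraph 1 is struck. Paragraph 2 operates only by reference to Paragraph 1, so it falls with Paragraph 1. Paragraph 3 merely fixes the rulemaking mandate for Paragraph 1; with Paragraph 1 gone it has nothing to operate on and falls away. Paragraph 5 makes Paragraph 2 an essential term, and Paragraph 2 has been rendered inoperative by the cascade; under Paragraph 5, the entire Act is therefore void. No provision of the Act survives.

1, 2, 3, 4, 5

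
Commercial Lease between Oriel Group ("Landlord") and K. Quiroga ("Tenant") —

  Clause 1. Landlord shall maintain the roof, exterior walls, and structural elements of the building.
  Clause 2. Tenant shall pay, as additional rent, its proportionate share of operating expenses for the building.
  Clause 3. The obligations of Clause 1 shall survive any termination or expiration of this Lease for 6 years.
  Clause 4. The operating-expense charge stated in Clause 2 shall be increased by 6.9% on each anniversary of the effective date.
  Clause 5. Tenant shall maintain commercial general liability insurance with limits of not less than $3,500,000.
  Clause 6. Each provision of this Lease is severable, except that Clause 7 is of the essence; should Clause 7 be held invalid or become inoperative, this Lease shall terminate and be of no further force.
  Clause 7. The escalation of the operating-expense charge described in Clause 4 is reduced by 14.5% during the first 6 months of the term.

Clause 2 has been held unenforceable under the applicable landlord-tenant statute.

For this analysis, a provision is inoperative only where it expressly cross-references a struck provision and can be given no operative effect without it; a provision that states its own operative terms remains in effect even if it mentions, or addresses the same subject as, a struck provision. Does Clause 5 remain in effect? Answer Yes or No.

No

Clause 2 is struck. Clause 4 has no operative effect of its own apart from Clause 2 and is therefore inoperative. Clause 7 has no operative effect of its own apart from Clause 4 and is therefore inoperative. Clause 6 makes Clause 7 an essential term, and Clause 7 has been rendered inoperative by the cascade; under Clause 6, the entire Lease is therefore void. No provision of the Lease survives. Clause 5 is among the inoperative provisions, so the answer is no.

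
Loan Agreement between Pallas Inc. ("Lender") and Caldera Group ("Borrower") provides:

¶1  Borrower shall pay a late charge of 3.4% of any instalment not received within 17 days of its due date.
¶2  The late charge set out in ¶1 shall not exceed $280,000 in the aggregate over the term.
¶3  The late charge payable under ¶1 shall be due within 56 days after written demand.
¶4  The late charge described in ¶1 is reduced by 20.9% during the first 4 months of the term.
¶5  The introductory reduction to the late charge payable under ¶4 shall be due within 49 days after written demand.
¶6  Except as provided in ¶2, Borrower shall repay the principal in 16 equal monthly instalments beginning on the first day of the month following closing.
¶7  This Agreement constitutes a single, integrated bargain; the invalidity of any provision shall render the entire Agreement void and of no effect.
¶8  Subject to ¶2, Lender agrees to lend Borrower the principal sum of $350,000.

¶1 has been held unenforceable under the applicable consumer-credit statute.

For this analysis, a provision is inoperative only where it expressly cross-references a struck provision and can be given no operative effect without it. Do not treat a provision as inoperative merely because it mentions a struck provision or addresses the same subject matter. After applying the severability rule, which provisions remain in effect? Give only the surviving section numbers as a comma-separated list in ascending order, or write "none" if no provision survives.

none

¶1 is struck. ¶2 does nothing except set the aggregate cap on the late charge by reference to ¶1; with ¶1 gone it has no independent effect and is inoperative. ¶3 operates only by reference to ¶1, so it falls with ¶1. ¶4 has no operative effect of its own apart from ¶1 and is therefore inoperative. ¶5 does nothing except set the payment deadline for the introductory reduction to the late charge by reference to ¶4; with ¶4 gone it has no independent effect and is inoperative. ¶7 provides that the Agreement is not severable, so the invalidity of any one provision voids the entire Agreement. No provision of the Agreement survives.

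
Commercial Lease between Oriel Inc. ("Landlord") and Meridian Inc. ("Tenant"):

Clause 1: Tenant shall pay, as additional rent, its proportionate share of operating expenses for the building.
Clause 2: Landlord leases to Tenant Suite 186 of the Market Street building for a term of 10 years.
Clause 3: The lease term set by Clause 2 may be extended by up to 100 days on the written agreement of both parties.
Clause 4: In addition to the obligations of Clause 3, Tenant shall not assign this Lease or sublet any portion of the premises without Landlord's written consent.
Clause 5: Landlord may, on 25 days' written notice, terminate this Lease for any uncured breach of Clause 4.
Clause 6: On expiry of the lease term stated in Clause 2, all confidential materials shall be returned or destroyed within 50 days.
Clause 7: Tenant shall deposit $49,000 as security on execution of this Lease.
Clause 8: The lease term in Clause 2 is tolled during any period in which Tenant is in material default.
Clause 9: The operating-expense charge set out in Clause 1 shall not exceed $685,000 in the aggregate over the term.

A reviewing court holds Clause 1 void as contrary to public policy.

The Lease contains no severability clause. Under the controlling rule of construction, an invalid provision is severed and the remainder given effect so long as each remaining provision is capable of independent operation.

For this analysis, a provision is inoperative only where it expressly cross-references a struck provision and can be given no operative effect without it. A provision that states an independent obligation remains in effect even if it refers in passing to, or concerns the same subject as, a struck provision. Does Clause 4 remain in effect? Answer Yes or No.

Clause 1 is struck. The whole of Clause 9 is the aggregate cap on the operating-expense charge, defined by reference to Clause 1, so Clause 9 cannot stand once Clause 1 is removed. Under the stated default rule, only provisions that cannot operate independently fall away; the rest are enforced. Clause 2, Clause 3, Clause 4, Clause 5, Clause 6, Clause 7, and Clause 8 remain in effect. Clause 4 is among the surviving provisions, so the answer is yes.

Yes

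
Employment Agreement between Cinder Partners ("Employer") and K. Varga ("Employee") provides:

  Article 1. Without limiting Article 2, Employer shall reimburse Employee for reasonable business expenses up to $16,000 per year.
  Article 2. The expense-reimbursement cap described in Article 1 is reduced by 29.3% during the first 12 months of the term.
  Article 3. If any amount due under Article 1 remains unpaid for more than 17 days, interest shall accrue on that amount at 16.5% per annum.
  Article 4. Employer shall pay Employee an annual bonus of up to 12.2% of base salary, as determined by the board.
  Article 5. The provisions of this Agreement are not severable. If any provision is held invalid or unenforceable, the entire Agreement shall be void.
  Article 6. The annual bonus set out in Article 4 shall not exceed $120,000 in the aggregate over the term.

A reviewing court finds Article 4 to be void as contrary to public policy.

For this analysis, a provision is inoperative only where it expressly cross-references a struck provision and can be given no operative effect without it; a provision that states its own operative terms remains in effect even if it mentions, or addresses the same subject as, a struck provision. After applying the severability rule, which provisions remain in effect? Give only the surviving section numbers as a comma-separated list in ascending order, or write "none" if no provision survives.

Article 4 is struck. Article 6 has no operative effect of its own apart from Article 4 and is therefore inoperative. Article 5 provides that the Agreement is not severable, so the invalidity of any one provision voids the entire Agreement. No provision of the Agreement survives.

none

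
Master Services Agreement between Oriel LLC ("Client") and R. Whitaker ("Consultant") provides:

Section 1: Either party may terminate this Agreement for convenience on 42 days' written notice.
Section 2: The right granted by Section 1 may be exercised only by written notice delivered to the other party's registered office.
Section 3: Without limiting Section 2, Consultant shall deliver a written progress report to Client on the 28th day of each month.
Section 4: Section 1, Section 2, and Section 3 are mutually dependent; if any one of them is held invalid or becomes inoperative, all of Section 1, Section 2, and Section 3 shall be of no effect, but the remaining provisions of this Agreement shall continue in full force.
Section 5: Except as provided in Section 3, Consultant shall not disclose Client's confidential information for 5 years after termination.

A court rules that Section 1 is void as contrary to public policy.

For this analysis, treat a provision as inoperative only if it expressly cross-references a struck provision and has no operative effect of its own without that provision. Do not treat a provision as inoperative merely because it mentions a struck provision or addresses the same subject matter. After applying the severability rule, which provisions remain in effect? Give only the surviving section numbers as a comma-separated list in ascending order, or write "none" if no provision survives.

4, 5

Section 1 is struck. Section 2 operates only by reference to Section 1, so it falls with Section 1. Section 5 mentions Section 3 but its own obligation stands independently of Section 3, so Section 5 is not affected. Section 4 declares Section 1, Section 2, and Section 3 mutually dependent; since one of them has fallen, all of them are of no effect. That brings down Section 3 as well. The remainder continues in force under Section 4. The provisions still in force are Section 4 and Section 5.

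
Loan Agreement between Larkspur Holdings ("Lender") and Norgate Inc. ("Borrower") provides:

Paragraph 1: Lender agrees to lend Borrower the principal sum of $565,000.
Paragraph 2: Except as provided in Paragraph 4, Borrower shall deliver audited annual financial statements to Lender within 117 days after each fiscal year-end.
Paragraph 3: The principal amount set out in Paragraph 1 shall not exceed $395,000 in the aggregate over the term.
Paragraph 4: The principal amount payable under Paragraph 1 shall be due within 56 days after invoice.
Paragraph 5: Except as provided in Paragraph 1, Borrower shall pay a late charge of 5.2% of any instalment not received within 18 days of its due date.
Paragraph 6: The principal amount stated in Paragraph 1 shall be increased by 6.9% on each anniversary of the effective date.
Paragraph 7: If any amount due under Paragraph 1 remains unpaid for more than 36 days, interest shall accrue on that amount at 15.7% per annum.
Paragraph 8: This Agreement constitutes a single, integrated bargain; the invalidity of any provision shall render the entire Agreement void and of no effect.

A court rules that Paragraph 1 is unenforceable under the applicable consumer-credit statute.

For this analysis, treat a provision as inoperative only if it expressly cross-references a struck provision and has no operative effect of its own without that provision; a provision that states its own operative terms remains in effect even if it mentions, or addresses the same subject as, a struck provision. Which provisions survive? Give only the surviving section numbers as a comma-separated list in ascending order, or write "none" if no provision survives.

none

Paragraph 1 is struck. The whole of Paragraph 3 is the aggregate cap on the principal amount, defined by reference to Paragraph 1, so Paragraph 3 cannot stand once Paragraph 1 is removed. Paragraph 4 does nothing except set the payment deadline for the principal amount by reference to Paragraph 1; with Paragraph 1 gone it has no independent effect and is inoperative. Paragraph 6 operates only by reference to Paragraph 1, so it falls with Paragraph 1. Paragraph 7 has no operative effect of its own apart from Paragraph 1 and is therefore inoperative. Paragraph 8 provides that the Agreement is not severable, so the invalidity of any one provision voids the entire Agreement. No provision of the Agreement survives.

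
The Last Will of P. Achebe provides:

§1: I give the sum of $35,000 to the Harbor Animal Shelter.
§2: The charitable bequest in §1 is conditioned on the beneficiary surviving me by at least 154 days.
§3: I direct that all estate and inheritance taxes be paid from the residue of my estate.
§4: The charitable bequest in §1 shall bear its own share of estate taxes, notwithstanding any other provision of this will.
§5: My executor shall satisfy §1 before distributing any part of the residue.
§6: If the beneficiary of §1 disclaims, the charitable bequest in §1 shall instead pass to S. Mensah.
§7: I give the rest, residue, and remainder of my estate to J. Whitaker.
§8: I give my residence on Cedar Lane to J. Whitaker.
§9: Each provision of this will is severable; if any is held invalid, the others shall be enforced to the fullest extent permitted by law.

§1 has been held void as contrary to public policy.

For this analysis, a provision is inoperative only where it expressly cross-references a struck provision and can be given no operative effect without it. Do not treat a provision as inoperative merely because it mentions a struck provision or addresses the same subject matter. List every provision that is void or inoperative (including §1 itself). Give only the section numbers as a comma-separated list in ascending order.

1, 2, 4, 5, 6

§1 is struck. The only function of §2 is the survivorship condition on §1, so it cannot stand once §1 is removed. §4 merely fixes the tax charge on §1; with §1 gone it has nothing to operate on and falls away. §5 has no operative effect of its own apart from §1 and is therefore inoperative. §6 has no operative effect of its own apart from §1 and is therefore inoperative. Under the severability clause in §9, the remaining provisions continue in force. That leaves §3, §7, §8, and §9 in effect.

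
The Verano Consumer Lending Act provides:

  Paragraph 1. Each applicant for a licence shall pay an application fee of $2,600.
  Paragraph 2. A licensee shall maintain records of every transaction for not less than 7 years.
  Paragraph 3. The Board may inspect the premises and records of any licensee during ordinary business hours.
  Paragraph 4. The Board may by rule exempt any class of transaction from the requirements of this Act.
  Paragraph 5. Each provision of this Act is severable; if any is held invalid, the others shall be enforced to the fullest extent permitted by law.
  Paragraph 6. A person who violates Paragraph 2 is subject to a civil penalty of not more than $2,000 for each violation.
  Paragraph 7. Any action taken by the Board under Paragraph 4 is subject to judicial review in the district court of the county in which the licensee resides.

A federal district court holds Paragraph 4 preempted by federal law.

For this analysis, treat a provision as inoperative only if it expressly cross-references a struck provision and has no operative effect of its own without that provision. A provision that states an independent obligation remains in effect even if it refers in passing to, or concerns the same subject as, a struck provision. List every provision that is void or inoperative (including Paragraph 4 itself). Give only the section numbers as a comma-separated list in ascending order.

4, 7

Paragraph 4 is struck. The only function of Paragraph 7 is the judicial-review right for Paragraph 4, so it cannot stand once Paragraph 4 is removed. Under the severability clause in Paragraph 5, the remaining provisions continue in force. The provisions still in force are Paragraph 1, Paragraph 2, Paragraph 3, Paragraph 5, and Paragraph 6.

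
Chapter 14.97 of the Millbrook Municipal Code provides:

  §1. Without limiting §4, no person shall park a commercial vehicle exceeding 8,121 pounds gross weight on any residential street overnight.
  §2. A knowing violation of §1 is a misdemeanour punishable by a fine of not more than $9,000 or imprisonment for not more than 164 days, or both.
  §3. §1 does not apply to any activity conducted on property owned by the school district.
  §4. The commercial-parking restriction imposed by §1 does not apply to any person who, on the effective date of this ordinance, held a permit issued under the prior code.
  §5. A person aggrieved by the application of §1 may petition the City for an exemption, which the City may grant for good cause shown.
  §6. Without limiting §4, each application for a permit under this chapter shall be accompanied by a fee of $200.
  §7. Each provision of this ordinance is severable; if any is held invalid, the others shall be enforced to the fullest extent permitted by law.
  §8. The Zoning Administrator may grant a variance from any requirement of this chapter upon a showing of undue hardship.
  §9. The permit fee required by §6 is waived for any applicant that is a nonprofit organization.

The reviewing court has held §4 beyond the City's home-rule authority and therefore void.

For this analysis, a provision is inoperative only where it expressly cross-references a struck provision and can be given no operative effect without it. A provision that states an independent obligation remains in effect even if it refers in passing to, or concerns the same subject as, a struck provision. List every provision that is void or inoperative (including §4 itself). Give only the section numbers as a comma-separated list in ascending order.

§4 is struck. Although §6 refers to §4, its operative terms do not depend on §4, so it remains in effect. §1 mentions §4 but its own obligation stands independently of §4, so §1 is not affected. Nothing else in the ordinance is defined by reference to §4. Under the severability clause in §7, the remaining provisions continue in force. That leaves §1, §2, §3, §5, §6, §7, §8, and §9 in effect.

4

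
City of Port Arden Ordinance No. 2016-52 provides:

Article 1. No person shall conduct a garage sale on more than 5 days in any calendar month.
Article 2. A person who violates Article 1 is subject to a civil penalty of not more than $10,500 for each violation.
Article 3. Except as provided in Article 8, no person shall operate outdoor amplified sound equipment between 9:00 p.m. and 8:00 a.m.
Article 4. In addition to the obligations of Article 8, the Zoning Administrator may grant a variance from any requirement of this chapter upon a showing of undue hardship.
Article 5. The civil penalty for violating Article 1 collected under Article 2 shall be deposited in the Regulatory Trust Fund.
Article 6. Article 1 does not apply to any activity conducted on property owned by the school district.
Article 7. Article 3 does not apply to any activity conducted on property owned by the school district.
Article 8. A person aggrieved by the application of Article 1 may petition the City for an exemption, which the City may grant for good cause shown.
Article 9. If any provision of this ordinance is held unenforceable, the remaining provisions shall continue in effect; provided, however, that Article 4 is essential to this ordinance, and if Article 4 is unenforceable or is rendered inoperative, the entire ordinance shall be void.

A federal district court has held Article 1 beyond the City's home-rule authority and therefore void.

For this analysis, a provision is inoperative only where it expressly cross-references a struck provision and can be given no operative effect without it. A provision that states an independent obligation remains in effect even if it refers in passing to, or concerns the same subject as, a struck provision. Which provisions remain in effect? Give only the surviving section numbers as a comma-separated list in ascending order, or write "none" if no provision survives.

3, 4, 7, 9

Article 1 is struck. Article 2 merely fixes the civil penalty for violating Article 1; with Article 1 gone it has nothing to operate on and falls away. Article 6 operates only by reference to Article 1, so it falls with Article 1. Article 8 merely fixes the exemption procedure for Article 1; with Article 1 gone it has nothing to operate on and falls away. Article 5 has no operative effect of its own apart from Article 2 and is therefore inoperative. Although Article 3 refers to Article 8, its operative terms do not depend on Article 8, so it remains in effect. Article 4 mentions Article 8 but its own obligation stands independently of Article 8, so Article 4 is not affected. Article 9 makes Article 4 an essential term, but Article 4 is unaffected, so the severability proviso in Article 9 preserves the remaining provisions. Article 3, Article 4, Article 7, and Article 9 remain in effect.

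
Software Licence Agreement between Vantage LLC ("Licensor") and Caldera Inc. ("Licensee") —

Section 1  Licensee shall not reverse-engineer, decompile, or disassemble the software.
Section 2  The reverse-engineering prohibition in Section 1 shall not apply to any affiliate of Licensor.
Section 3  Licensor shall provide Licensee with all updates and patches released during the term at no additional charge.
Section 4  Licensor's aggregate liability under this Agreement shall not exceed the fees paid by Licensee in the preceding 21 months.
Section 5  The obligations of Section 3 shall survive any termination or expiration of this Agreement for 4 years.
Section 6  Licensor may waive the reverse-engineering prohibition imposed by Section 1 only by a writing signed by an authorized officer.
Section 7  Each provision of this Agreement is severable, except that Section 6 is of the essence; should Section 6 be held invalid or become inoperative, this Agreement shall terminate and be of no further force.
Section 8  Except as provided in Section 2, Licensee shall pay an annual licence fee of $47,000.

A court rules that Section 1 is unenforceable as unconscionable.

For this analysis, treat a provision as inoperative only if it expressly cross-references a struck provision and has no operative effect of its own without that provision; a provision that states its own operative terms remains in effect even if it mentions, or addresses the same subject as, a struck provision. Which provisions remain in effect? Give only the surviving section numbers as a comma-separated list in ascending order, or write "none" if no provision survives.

none

Section 1 is struck. Section 2 has no operative effect of its own apart from Section 1 and is therefore inoperative. Section 6 has no operative effect of its own apart from Section 1 and is therefore inoperative. Section 7 makes Section 6 an essential term, and Section 6 has been rendered inoperative by the cascade; under Section 7, the entire Agreement is therefore void. No provision of the Agreement survives.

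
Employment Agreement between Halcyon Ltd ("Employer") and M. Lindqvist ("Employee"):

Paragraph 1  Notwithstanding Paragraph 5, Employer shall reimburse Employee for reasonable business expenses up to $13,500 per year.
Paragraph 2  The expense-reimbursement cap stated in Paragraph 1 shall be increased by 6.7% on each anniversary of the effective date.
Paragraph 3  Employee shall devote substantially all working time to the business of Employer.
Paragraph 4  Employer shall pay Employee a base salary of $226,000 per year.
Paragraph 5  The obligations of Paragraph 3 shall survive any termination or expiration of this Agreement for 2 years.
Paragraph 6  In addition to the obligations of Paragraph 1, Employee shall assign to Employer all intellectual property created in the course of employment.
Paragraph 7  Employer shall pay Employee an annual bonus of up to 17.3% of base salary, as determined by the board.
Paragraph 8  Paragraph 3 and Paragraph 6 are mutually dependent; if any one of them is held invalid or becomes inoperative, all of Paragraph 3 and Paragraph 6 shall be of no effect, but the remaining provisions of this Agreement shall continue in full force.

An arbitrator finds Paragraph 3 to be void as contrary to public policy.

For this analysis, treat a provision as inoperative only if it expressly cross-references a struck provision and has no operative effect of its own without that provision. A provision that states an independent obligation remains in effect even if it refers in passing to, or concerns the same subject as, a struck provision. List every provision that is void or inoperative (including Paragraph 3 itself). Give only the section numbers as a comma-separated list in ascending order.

3, 5, 6

Paragraph 3 is struck. The only function of Paragraph 5 is the survival period for Paragraph 3, so it cannot stand once Paragraph 3 is removed. Paragraph 1 mentions Paragraph 5 but its own obligation stands independently of Paragraph 5, so Paragraph 1 is not affected. Paragraph 8 declares Paragraph 3 and Paragraph 6 mutually dependent; since one of them has fallen, all of them are of no effect. That brings down Paragraph 6 as well. The remainder continues in force under Paragraph 8. Paragraph 1, Paragraph 2, Paragraph 4, Paragraph 7, and Paragraph 8 remain in effect.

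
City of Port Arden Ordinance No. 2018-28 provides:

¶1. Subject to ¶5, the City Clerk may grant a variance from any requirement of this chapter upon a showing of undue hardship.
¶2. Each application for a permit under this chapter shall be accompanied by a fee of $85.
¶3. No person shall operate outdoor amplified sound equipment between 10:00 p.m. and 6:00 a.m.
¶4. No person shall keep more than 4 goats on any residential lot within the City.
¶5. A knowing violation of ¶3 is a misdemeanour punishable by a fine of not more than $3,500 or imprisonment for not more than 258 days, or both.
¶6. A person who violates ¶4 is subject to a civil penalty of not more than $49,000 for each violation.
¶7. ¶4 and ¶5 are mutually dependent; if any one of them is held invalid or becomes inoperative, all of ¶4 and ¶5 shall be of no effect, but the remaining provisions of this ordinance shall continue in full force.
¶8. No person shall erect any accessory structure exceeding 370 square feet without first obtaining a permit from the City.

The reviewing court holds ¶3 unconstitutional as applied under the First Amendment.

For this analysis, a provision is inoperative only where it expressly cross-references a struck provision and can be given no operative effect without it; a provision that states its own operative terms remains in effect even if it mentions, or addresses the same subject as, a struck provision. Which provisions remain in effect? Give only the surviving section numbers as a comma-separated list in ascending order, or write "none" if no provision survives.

¶3 is struck. ¶5 merely fixes the criminal penalty for violating ¶3; with ¶3 gone it has nothing to operate on and falls away. Although ¶1 refers to ¶5, its operative terms do not depend on ¶5, so it remains in effect. ¶7 declares ¶4 and ¶5 mutually dependent; since one of them has fallen, all of them are of no effect. That brings down ¶4 as well. ¶6 in turn depends solely on a provision now struck and likewise falls. The remainder continues in force under ¶7. ¶1, ¶2, ¶7, and ¶8 remain in effect.

1, 2, 7, 8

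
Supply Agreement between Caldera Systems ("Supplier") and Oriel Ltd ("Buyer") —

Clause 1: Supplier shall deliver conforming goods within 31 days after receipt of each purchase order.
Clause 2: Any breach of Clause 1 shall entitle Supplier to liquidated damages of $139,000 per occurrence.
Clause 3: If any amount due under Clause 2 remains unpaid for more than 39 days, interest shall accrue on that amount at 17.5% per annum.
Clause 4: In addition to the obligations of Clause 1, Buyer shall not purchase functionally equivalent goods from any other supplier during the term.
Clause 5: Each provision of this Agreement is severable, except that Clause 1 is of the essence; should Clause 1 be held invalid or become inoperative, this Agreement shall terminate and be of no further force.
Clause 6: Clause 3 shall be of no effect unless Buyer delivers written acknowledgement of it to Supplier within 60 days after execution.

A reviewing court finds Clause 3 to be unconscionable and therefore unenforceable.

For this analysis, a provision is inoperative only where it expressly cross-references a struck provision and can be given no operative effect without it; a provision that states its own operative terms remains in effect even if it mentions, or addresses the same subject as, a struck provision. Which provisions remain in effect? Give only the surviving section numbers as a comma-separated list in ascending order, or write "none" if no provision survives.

1, 2, 4, 5

Clause 3 is struck. Clause 6 merely fixes the acknowledgement condition for Clause 3; with Clause 3 gone it has nothing to operate on and falls away. Clause 5 makes Clause 1 an essential term, but Clause 1 is unaffected, so the severability proviso in Clause 5 preserves the remaining provisions. The provisions still in force are Clause 1, Clause 2, Clause 4, and Clause 5.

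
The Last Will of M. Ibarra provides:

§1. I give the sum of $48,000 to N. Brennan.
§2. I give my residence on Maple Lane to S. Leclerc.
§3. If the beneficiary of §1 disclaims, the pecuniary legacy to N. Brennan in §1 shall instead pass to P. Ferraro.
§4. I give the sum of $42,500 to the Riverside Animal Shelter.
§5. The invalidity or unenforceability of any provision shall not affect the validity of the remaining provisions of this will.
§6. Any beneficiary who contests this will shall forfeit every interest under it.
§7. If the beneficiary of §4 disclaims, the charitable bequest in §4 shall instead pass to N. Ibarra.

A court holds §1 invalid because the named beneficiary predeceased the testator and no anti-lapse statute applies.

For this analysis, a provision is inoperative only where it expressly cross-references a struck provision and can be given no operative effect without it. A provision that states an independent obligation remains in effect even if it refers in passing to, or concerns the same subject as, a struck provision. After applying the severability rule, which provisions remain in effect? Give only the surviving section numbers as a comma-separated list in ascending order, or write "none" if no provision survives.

2, 4, 5, 6, 7

§1 is struck. §3 merely fixes the alternative disposition for §1; with §1 gone it has nothing to operate on and falls away. Under the severability clause in §5, the remaining provisions continue in force. The provisions still in force are §2, §4, §5, §6, and §7.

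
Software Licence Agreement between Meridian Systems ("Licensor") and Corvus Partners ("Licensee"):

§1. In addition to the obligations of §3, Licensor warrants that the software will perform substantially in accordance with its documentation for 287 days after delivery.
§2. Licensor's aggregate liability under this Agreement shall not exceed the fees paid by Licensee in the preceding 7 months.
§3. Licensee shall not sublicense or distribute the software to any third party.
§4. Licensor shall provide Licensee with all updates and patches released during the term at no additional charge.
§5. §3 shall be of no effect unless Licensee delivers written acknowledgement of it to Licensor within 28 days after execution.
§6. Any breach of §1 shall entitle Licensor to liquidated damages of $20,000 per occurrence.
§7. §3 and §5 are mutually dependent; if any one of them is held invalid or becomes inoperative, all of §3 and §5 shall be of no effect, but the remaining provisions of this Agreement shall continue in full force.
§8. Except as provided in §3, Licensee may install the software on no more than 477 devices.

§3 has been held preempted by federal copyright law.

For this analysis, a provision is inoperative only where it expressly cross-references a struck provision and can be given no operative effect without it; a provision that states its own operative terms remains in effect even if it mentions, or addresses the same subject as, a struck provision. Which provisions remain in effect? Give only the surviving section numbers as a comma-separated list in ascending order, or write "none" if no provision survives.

§3 is struck. §5 has no operative effect of its own apart from §3 and is therefore inoperative. Although §8 refers to §3, its operative terms do not depend on §3, so it remains in effect. §1 mentions §3 but its own obligation stands independently of §3, so §1 is not affected. §7 declares §3 and §5 mutually dependent; since one of them has fallen, all of them are of no effect. The remainder continues in force under §7. The provisions still in force are §1, §2, §4, §6, §7, and §8.

1, 2, 4, 6, 7, 8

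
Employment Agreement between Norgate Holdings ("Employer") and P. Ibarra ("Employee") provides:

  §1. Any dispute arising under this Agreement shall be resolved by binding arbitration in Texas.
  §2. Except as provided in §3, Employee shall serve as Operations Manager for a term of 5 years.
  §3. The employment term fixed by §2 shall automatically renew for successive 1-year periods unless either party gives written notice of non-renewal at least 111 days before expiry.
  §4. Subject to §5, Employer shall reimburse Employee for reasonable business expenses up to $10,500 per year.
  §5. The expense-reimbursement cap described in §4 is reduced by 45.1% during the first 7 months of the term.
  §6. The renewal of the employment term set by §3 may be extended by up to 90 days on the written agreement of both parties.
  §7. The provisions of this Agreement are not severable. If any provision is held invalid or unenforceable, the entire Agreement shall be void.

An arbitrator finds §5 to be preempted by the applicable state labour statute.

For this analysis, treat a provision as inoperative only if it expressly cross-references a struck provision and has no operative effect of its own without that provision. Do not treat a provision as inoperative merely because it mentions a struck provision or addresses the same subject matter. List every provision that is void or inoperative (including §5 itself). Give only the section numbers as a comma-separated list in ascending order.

1, 2, 3, 4, 5, 6, 7

§5 is struck. Nothing else in the Agreement is defined by reference to §5. §7 provides that the Agreement is not severable, so the invalidity of any one provision voids the entire Agreement. No provision of the Agreement survives.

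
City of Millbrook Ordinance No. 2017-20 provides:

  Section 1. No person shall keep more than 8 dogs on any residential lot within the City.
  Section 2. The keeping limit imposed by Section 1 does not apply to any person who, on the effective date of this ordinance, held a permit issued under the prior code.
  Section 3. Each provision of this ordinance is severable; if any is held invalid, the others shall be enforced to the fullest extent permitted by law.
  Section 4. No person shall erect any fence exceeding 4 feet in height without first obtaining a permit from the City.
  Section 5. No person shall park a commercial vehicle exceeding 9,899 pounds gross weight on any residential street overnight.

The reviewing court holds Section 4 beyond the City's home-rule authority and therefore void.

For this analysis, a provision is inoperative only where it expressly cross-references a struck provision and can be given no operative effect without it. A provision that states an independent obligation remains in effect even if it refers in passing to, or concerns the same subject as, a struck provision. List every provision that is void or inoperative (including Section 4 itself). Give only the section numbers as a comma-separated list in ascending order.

Section 4 is struck. No other provision's operative terms depend on Section 4. Under the severability clause in Section 3, the remaining provisions continue in force. The provisions still in force are Section 1, Section 2, Section 3, and Section 5.

4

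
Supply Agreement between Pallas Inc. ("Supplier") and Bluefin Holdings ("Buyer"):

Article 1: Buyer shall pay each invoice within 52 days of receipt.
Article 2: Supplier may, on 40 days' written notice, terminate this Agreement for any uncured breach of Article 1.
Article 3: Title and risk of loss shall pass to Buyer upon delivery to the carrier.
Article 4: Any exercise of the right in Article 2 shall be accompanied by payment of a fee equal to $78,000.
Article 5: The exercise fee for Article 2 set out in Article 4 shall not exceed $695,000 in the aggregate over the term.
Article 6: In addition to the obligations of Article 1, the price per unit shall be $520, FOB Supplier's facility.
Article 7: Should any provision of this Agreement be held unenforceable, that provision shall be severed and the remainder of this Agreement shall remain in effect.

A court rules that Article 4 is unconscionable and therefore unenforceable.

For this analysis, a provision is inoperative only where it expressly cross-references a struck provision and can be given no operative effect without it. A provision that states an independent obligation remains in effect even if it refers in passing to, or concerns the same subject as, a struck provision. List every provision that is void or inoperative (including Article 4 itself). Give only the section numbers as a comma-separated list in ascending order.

Article 4 is struck. Article 5 does nothing except set the aggregate cap on the exercise fee for Article 2 by reference to Article 4; with Article 4 gone it has no independent effect and is inoperative. Under the severability clause in Article 7, the remaining provisions continue in force. Article 1, Article 2, Article 3, Article 6, and Article 7 remain in effect.

4, 5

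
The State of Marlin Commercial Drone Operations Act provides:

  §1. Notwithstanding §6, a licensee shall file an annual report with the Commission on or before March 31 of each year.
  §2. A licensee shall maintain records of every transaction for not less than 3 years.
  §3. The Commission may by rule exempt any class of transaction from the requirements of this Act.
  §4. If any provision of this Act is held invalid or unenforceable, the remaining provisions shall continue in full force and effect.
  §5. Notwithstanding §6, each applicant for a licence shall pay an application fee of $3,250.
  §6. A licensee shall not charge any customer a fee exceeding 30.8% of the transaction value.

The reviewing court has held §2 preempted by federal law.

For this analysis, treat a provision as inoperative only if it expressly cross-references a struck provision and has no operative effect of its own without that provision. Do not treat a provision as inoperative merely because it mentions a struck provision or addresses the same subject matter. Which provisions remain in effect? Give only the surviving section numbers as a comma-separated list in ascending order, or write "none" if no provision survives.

1, 3, 4, 5, 6

§2 is struck. Nothing else in the Act is defined by reference to §2. §4 is a severability clause and preserves every provision that can still be given independent effect. The provisions still in force are §1, §3, §4, §5, and §6.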